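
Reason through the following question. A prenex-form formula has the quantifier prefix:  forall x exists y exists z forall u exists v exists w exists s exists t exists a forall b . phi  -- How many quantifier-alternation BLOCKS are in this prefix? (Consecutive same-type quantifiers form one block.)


Quantifier-type sequence: A E E A E E E E E A  (A=forall, E=exists)
Group into maximal same-type runs:
  Ax1 | Ex2 | Ax1 | Ex5 | Ax1
Number of blocks = 5

5


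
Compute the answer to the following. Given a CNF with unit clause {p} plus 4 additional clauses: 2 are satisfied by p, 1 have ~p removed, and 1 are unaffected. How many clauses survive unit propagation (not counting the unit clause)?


Satisfied (removed): 2
Shortened (remain): 1
Unchanged (remain): 1
Remaining = 1 + 1 = 2

2


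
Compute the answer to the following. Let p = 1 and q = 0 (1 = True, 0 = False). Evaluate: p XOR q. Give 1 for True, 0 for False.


p = 1, q = 0
Operation: p XOR q
Evaluate: 1 XOR 0 = 1

1


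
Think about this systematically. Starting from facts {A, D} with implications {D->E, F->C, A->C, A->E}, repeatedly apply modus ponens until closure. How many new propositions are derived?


Initial facts: {A, D}
Apply modus ponens to closure:
  D and D->E  =>  E
  A and A->C  =>  C
Final known: {A, C, D, E}
New propositions: {C, E}
Count = 2

2


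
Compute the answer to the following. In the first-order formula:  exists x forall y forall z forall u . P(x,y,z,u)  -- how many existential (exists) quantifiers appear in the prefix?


Quantifier prefix: exists x forall y forall z forall u
Mark each quantifier type:
  E U U U
Universal count = 3, Existential count = 1
Asked for existential (exists) quantifiers: 1

1


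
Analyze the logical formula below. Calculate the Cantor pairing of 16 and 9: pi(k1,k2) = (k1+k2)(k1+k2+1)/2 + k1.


k1 + k2 = 25
(k1+k2)(k1+k2+1)/2 = 25 * 26 / 2 = 325
pi = 325 + 16 = 341

341


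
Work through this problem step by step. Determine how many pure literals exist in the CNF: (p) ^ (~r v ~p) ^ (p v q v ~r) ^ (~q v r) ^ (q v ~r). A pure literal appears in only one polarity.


Check each variable for pure literal status:
p: mixed (not pure)
q: mixed (not pure)
r: mixed (not pure)
Pure literal count = 0

0


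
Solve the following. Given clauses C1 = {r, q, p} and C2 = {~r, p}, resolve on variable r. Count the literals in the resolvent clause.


Remove r from C1 and ~r from C2.
C1 remainder: {q, p}
C2 remainder: {p}
Union (resolvent): {p, q}
Resolvent has 2 literal(s).

2


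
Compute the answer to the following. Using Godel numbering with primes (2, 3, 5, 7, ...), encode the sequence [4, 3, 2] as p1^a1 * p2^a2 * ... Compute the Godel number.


Encode each element as an exponent of the corresponding prime:
  2^4 = 16
  3^3 = 27
  5^2 = 25
Product = 16 * 27 * 25 = 10800

10800


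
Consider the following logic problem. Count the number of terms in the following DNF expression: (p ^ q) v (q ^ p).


A DNF formula is a disjunction of terms (conjunctions).
Terms are separated by v.
Counting the disjuncts: 2 terms.

2


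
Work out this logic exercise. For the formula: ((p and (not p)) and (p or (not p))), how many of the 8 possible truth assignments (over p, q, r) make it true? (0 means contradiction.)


Check all 8 assignments:
p=0, q=0, r=0: 0
p=0, q=0, r=1: 0
p=0, q=1, r=0: 0
p=0, q=1, r=1: 0
p=1, q=0, r=0: 0
p=1, q=0, r=1: 0
p=1, q=1, r=0: 0
p=1, q=1, r=1: 0
Count of True = 0

0


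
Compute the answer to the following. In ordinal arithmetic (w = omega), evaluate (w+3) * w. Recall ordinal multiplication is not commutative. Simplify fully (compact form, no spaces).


Compute (w+3) * w.
Ordinal * is associative and left-distributive over +, but NOT commutative; for finite n>1, n*w = w but w*n stays w*n.
(w+3) * w = sup{(w+3)*k : k<w} = sup{w*k+3} = w^2 (the +3 tail is absorbed in the limit).
Result = w^2

w^2


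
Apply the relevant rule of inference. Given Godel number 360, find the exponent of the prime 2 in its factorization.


Factorize 360 by dividing by 2 repeatedly.
Division steps: 2 divides 360 exactly 3 time(s).
Exponent of 2 = 3

3


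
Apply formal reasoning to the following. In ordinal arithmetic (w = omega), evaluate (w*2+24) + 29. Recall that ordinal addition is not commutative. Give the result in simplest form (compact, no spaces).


Compute (w*2+24) + 29.
Ordinal + is associative but NOT commutative; for finite n>0, n + w = w but w + n stays w+n.
By associativity: (w*2+24) + 29 = w*2 + (24+29) = w*2+53.
Result = w*2+53

w*2+53


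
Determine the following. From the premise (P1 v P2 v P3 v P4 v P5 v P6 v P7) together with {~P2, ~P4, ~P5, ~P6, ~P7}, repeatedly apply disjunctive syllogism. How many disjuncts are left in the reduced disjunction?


Original disjuncts (7): P1, P2, P3, P4, P5, P6, P7
Negated (eliminate): ~P2, ~P4, ~P5, ~P6, ~P7
Remaining disjuncts: P1, P3
Count = 7 - 5 = 2

2


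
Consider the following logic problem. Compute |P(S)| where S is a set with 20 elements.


The power set of a set with n elements has 2^n elements.
|P(S)| = 2^20 = 1048576

1048576


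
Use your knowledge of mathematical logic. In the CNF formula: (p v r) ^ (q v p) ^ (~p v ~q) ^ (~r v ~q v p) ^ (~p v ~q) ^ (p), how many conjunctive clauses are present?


A CNF formula is a conjunction of clauses.
Clauses are separated by ^.
Counting the conjuncts: 6 clauses.

6


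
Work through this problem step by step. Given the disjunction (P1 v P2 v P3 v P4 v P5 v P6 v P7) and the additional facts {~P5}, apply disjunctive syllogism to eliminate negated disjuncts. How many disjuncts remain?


Original disjuncts (7): P1, P2, P3, P4, P5, P6, P7
Negated (eliminate): ~P5
Remaining disjuncts: P1, P2, P3, P4, P6, P7
Count = 7 - 1 = 6

6


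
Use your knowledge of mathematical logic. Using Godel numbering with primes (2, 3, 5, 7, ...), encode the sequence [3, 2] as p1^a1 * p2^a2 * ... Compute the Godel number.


Encode each element as an exponent of the corresponding prime:
  2^3 = 8
  3^2 = 9
Product = 8 * 9 = 72

72


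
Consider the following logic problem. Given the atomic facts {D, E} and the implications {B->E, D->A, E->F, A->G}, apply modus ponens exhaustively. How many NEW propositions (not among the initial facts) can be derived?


Initial facts: {D, E}
Apply modus ponens to closure:
  D and D->A  =>  A
  E and E->F  =>  F
  A and A->G  =>  G
Final known: {A, D, E, F, G}
New propositions: {A, F, G}
Count = 3

3


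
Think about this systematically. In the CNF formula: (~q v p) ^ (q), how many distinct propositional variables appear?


Identify each variable that appears in the formula.
Variables found: p, q
Count = 2

2


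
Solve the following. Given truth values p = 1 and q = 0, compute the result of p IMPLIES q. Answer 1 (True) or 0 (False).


p = 1, q = 0
Operation: p IMPLIES q
Evaluate: 1 IMPLIES 0 = 0

0


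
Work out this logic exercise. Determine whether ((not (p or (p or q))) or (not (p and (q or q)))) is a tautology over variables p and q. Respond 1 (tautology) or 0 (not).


Check all 4 assignments:
p=0, q=0: 1
p=0, q=1: 1
p=1, q=0: 1
p=1, q=1: 0
Satisfying count = 3/4.
Tautology iff count = 4: no.

0


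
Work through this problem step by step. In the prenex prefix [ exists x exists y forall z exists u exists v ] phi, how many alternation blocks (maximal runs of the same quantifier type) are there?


Quantifier-type sequence: E E A E E  (A=forall, E=exists)
Group into maximal same-type runs:
  Ex2 | Ax1 | Ex2
Number of blocks = 3

3


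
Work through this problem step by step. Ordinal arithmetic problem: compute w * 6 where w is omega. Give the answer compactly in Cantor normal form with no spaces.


Compute w * 6.
Ordinal * is associative and left-distributive over +, but NOT commutative; for finite n>1, n*w = w but w*n stays w*n.
w * 6 means 6 copies of w concatenated: w*6.
Result = w*6

w*6


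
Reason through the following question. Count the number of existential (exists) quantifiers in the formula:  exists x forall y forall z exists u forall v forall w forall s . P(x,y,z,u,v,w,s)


Quantifier prefix: exists x forall y forall z exists u forall v forall w forall s
Mark each quantifier type:
  E U U E U U U
Universal count = 5, Existential count = 2
Asked for existential (exists) quantifiers: 2

2


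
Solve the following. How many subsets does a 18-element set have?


The power set of a set with n elements has 2^n elements.
|P(S)| = 2^18 = 262144

262144


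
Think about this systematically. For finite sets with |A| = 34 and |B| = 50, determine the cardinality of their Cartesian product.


The Cartesian product A x B contains all ordered pairs (a, b).
|A x B| = |A| * |B| = 34 * 50 = 1700

1700


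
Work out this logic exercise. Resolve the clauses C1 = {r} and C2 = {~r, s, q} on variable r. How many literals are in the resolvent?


Remove r from C1 and ~r from C2.
C1 remainder: {}
C2 remainder: {s, q}
Union (resolvent): {q, s}
Resolvent has 2 literal(s).

2


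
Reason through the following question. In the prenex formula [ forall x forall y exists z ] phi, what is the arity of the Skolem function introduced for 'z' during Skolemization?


Quantifier prefix: forall x forall y exists z
'z' is existentially quantified at position 3.
Universal variables preceding it: x, y
Skolem function arity = 2

2


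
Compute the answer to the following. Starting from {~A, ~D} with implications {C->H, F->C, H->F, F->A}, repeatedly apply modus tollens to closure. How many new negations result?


Initial negated facts: {~A, ~D}
Apply modus tollens to closure:
  ~A and F->A  =>  ~F
  ~F and H->F  =>  ~H
  ~H and C->H  =>  ~C
Final negated: {~A, ~C, ~D, ~F, ~H}
New negations: {~C, ~F, ~H}
Count = 3

3


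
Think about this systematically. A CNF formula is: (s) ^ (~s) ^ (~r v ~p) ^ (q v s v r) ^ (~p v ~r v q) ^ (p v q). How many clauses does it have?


A CNF formula is a conjunction of clauses.
Clauses are separated by ^.
Counting the conjuncts: 6 clauses.

6


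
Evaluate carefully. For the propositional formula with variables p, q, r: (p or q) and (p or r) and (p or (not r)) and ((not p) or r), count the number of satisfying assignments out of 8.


Evaluate all 8 assignments for p, q, r:
p=0, q=0, r=0: 0
p=0, q=0, r=1: 0
p=0, q=1, r=0: 0
p=0, q=1, r=1: 0
p=1, q=0, r=0: 0
p=1, q=0, r=1: 1
p=1, q=1, r=0: 0
p=1, q=1, r=1: 1
Satisfying count = 2

2


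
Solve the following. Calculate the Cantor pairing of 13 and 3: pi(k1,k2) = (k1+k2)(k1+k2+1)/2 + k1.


k1 + k2 = 16
(k1+k2)(k1+k2+1)/2 = 16 * 17 / 2 = 136
pi = 136 + 13 = 149

149


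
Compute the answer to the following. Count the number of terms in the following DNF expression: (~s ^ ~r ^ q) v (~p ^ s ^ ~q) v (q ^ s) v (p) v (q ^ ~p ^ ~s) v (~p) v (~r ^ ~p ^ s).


A DNF formula is a disjunction of terms (conjunctions).
Terms are separated by v.
Counting the disjuncts: 7 terms.

7


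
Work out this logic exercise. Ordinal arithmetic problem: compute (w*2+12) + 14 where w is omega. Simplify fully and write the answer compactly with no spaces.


Compute (w*2+12) + 14.
Ordinal + is associative but NOT commutative; for finite n>0, n + w = w but w + n stays w+n.
By associativity: (w*2+12) + 14 = w*2 + (12+14) = w*2+26.
Result = w*2+26

w*2+26


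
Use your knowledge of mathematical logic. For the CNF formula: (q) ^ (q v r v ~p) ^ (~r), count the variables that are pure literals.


Check each variable for pure literal status:
p: pure negative
q: pure positive
r: mixed (not pure)
Pure literal count = 2

2


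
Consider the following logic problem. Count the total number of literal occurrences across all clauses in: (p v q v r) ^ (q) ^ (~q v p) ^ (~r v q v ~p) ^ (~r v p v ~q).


Counting literals in each clause:
Clause 1: 3 literal(s)
Clause 2: 1 literal(s)
Clause 3: 2 literal(s)
Clause 4: 3 literal(s)
Clause 5: 3 literal(s)
Total = 12

12


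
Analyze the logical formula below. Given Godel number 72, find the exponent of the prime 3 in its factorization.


Factorize 72 by dividing by 3 repeatedly.
Division steps: 3 divides 72 exactly 2 time(s).
Exponent of 3 = 2

2


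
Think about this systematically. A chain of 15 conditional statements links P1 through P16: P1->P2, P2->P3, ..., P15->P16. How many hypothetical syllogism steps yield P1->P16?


With 15 implications in a chain connecting 16 propositions:
P1->P2, P2->P3, ..., P15->P16
Steps needed = (number of implications) - 1 = 15 - 1 = 14

14


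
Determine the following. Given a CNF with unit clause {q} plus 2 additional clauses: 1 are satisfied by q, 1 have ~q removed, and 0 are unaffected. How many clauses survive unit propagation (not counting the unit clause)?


Satisfied (removed): 1
Shortened (remain): 1
Unchanged (remain): 0
Remaining = 1 + 0 = 1

1


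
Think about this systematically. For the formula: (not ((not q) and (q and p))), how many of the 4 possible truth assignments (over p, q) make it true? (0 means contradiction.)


Check all 4 assignments:
p=0, q=0: 1
p=0, q=1: 1
p=1, q=0: 1
p=1, q=1: 1
Count of True = 4

4


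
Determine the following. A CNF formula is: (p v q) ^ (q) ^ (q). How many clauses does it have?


A CNF formula is a conjunction of clauses.
Clauses are separated by ^.
Counting the conjuncts: 3 clauses.

3


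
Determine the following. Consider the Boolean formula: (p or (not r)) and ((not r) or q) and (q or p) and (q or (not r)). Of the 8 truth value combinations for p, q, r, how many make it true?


Evaluate all 8 assignments for p, q, r:
p=0, q=0, r=0: 0
p=0, q=0, r=1: 0
p=0, q=1, r=0: 1
p=0, q=1, r=1: 0
p=1, q=0, r=0: 1
p=1, q=0, r=1: 0
p=1, q=1, r=0: 1
p=1, q=1, r=1: 1
Satisfying count = 4

4


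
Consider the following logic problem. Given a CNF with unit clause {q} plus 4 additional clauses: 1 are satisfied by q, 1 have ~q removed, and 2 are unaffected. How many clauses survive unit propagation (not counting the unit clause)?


Satisfied (removed): 1
Shortened (remain): 1
Unchanged (remain): 2
Remaining = 1 + 2 = 3

3


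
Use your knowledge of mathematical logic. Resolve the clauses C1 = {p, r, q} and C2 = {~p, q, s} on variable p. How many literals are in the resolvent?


Remove p from C1 and ~p from C2.
C1 remainder: {r, q}
C2 remainder: {q, s}
Union (resolvent): {q, r, s}
Resolvent has 3 literal(s).

3


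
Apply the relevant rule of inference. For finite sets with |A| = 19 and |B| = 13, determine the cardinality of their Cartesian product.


The Cartesian product A x B contains all ordered pairs (a, b).
|A x B| = |A| * |B| = 19 * 13 = 247

247


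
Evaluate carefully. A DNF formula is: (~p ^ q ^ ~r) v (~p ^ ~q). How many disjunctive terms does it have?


A DNF formula is a disjunction of terms (conjunctions).
Terms are separated by v.
Counting the disjuncts: 2 terms.

2


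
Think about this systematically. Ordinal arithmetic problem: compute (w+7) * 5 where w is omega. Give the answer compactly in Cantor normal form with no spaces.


Compute (w+7) * 5.
Ordinal * is associative and left-distributive over +, but NOT commutative; for finite n>1, n*w = w but w*n stays w*n.
(w+7) * 5 = (w+7) repeated 5 times. Each intermediate +7 is absorbed by the following w; only the last survives: w*5+7.
Result = w*5+7

w*5+7


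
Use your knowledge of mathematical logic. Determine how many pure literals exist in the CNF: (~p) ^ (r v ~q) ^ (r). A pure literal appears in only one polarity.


Check each variable for pure literal status:
p: pure negative
q: pure negative
r: pure positive
Pure literal count = 3

3


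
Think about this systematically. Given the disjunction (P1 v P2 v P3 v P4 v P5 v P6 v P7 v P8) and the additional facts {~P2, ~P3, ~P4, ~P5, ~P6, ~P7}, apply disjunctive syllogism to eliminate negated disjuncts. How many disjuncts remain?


Original disjuncts (8): P1, P2, P3, P4, P5, P6, P7, P8
Negated (eliminate): ~P2, ~P3, ~P4, ~P5, ~P6, ~P7
Remaining disjuncts: P1, P8
Count = 8 - 6 = 2

2


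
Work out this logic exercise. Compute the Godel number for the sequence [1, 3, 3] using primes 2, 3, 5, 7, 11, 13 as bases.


Encode each element as an exponent of the corresponding prime:
  2^1 = 2
  3^3 = 27
  5^3 = 125
Product = 2 * 27 * 125 = 6750

6750


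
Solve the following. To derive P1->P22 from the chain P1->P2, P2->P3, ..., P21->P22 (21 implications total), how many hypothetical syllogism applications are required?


With 21 implications in a chain connecting 22 propositions:
P1->P2, P2->P3, ..., P21->P22
Steps needed = (number of implications) - 1 = 21 - 1 = 20

20


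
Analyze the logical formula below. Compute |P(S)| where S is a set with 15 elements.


The power set of a set with n elements has 2^n elements.
|P(S)| = 2^15 = 32768

32768


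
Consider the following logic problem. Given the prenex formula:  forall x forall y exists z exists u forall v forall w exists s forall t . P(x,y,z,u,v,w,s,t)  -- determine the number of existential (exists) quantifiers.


Quantifier prefix: forall x forall y exists z exists u forall v forall w exists s forall t
Mark each quantifier type:
  U U E E U U E U
Universal count = 5, Existential count = 3
Asked for existential (exists) quantifiers: 3

3


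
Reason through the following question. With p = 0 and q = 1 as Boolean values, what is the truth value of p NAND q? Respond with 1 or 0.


p = 0, q = 1
Operation: p NAND q
Evaluate: 0 NAND 1 = 1

1


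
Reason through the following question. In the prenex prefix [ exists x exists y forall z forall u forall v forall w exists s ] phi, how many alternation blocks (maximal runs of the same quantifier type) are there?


Quantifier-type sequence: E E A A A A E  (A=forall, E=exists)
Group into maximal same-type runs:
  Ex2 | Ax4 | Ex1
Number of blocks = 3

3


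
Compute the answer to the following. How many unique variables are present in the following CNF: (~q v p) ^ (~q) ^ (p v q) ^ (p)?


Identify each variable that appears in the formula.
Variables found: p, q
Count = 2

2


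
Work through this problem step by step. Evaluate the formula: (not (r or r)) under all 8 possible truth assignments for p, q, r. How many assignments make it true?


Check all 8 assignments:
p=0, q=0, r=0: 1
p=0, q=0, r=1: 0
p=0, q=1, r=0: 1
p=0, q=1, r=1: 0
p=1, q=0, r=0: 1
p=1, q=0, r=1: 0
p=1, q=1, r=0: 1
p=1, q=1, r=1: 0
Count of True = 4

4


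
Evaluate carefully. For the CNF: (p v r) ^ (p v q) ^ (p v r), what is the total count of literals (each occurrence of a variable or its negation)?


Counting literals in each clause:
Clause 1: 2 literal(s)
Clause 2: 2 literal(s)
Clause 3: 2 literal(s)
Total = 6

6


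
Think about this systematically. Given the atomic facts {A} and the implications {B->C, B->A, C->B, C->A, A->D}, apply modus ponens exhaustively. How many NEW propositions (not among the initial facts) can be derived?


Initial facts: {A}
Apply modus ponens to closure:
  A and A->D  =>  D
Final known: {A, D}
New propositions: {D}
Count = 1

1


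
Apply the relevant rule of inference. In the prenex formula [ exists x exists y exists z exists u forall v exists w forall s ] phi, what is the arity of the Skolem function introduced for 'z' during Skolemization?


Quantifier prefix: exists x exists y exists z exists u forall v exists w forall s
'z' is existentially quantified at position 3.
No universal quantifiers precede it.
Skolem function arity = 0 (a Skolem constant)

0


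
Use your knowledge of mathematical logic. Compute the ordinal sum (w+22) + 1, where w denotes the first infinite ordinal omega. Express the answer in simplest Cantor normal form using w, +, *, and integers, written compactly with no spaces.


Compute (w+22) + 1.
Ordinal + is associative but NOT commutative; for finite n>0, n + w = w but w + n stays w+n.
By associativity: (w+22) + 1 = w + (22+1) = w+23.
Result = w+23

w+23


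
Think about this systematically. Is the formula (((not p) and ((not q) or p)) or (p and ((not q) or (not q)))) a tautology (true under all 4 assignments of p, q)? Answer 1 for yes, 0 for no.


Check all 4 assignments:
p=0, q=0: 1
p=0, q=1: 0
p=1, q=0: 1
p=1, q=1: 0
Satisfying count = 2/4.
Tautology iff count = 4: no.

0


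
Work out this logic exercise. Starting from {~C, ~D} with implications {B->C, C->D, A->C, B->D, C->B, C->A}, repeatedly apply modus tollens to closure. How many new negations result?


Initial negated facts: {~C, ~D}
Apply modus tollens to closure:
  ~C and B->C  =>  ~B
  ~C and A->C  =>  ~A
Final negated: {~A, ~B, ~C, ~D}
New negations: {~A, ~B}
Count = 2

2


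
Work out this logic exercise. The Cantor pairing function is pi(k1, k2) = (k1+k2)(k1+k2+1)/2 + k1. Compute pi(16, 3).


k1 + k2 = 19
(k1+k2)(k1+k2+1)/2 = 19 * 20 / 2 = 190
pi = 190 + 16 = 206

206


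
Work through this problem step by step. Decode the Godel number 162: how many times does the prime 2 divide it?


Factorize 162 by dividing by 2 repeatedly.
Division steps: 2 divides 162 exactly 1 time(s).
Exponent of 2 = 1

1


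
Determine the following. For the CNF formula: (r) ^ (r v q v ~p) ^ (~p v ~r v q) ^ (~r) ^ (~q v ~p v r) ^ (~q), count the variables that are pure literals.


Check each variable for pure literal status:
p: pure negative
q: mixed (not pure)
r: mixed (not pure)
Pure literal count = 1

1


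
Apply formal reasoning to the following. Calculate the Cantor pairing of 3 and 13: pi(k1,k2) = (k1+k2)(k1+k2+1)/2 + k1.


k1 + k2 = 16
(k1+k2)(k1+k2+1)/2 = 16 * 17 / 2 = 136
pi = 136 + 3 = 139

139


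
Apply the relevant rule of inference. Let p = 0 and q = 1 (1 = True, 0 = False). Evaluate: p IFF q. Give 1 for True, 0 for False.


p = 0, q = 1
Operation: p IFF q
Evaluate: 0 IFF 1 = 0

0


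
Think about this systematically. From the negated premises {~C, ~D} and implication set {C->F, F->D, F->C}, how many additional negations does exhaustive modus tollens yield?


Initial negated facts: {~C, ~D}
Apply modus tollens to closure:
  ~D and F->D  =>  ~F
Final negated: {~C, ~D, ~F}
New negations: {~F}
Count = 1

1


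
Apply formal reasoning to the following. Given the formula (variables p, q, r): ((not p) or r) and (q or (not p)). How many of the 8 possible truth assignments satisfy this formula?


Evaluate all 8 assignments for p, q, r:
p=0, q=0, r=0: 1
p=0, q=0, r=1: 1
p=0, q=1, r=0: 1
p=0, q=1, r=1: 1
p=1, q=0, r=0: 0
p=1, q=0, r=1: 0
p=1, q=1, r=0: 0
p=1, q=1, r=1: 1
Satisfying count = 5

5


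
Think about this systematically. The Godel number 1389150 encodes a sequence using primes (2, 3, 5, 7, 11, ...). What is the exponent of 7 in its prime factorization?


Factorize 1389150 by dividing by 7 repeatedly.
Division steps: 7 divides 1389150 exactly 3 time(s).
Exponent of 7 = 3

3


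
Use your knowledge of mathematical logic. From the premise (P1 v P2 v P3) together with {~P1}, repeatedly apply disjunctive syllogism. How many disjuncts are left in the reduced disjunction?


Original disjuncts (3): P1, P2, P3
Negated (eliminate): ~P1
Remaining disjuncts: P2, P3
Count = 3 - 1 = 2

2


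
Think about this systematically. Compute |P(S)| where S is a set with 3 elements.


The power set of a set with n elements has 2^n elements.
|P(S)| = 2^3 = 8

8


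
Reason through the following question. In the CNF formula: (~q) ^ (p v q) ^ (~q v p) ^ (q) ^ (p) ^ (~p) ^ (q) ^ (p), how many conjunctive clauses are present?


A CNF formula is a conjunction of clauses.
Clauses are separated by ^.
Counting the conjuncts: 8 clauses.

8


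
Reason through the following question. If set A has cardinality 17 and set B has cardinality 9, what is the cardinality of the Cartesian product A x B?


The Cartesian product A x B contains all ordered pairs (a, b).
|A x B| = |A| * |B| = 17 * 9 = 153

153


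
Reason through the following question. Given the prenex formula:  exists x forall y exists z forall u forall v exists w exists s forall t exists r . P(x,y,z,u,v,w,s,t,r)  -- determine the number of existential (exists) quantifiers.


Quantifier prefix: exists x forall y exists z forall u forall v exists w exists s forall t exists r
Mark each quantifier type:
  E U E U U E E U E
Universal count = 4, Existential count = 5
Asked for existential (exists) quantifiers: 5

5


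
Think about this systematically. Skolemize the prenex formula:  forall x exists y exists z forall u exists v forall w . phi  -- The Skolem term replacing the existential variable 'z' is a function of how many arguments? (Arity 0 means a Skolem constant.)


Quantifier prefix: forall x exists y exists z forall u exists v forall w
'z' is existentially quantified at position 3.
Universal variables preceding it: x
Skolem function arity = 1

1


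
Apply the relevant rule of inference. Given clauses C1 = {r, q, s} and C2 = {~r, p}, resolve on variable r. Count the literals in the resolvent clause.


Remove r from C1 and ~r from C2.
C1 remainder: {q, s}
C2 remainder: {p}
Union (resolvent): {p, q, s}
Resolvent has 3 literal(s).

3


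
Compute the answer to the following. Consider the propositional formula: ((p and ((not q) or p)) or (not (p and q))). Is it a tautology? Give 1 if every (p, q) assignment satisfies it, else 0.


Check all 4 assignments:
p=0, q=0: 1
p=0, q=1: 1
p=1, q=0: 1
p=1, q=1: 1
Satisfying count = 4/4.
Tautology iff count = 4: yes.

1


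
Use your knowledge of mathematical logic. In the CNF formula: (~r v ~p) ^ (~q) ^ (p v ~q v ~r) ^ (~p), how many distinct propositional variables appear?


Identify each variable that appears in the formula.
Variables found: p, q, r
Count = 3

3


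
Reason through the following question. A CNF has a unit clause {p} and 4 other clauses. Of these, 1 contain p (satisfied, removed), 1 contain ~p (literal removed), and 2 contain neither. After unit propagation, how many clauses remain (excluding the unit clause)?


Satisfied (removed): 1
Shortened (remain): 1
Unchanged (remain): 2
Remaining = 1 + 2 = 3

3


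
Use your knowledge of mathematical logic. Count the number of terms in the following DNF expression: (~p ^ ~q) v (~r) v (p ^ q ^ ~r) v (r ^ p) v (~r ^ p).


A DNF formula is a disjunction of terms (conjunctions).
Terms are separated by v.
Counting the disjuncts: 5 terms.

5


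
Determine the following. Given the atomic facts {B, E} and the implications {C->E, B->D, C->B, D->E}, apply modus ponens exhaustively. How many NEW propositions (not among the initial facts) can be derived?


Initial facts: {B, E}
Apply modus ponens to closure:
  B and B->D  =>  D
Final known: {B, D, E}
New propositions: {D}
Count = 1

1


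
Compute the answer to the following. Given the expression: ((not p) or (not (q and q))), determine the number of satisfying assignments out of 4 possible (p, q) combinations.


Check all 4 assignments:
p=0, q=0: 1
p=0, q=1: 1
p=1, q=0: 1
p=1, q=1: 0
Count of True = 3

3


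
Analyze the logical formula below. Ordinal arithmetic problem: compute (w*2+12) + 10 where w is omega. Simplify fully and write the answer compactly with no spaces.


Compute (w*2+12) + 10.
Ordinal + is associative but NOT commutative; for finite n>0, n + w = w but w + n stays w+n.
By associativity: (w*2+12) + 10 = w*2 + (12+10) = w*2+22.
Result = w*2+22

w*2+22


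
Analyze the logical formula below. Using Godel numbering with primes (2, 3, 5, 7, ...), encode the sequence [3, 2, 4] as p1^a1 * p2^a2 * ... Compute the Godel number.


Encode each element as an exponent of the corresponding prime:
  2^3 = 8
  3^2 = 9
  5^4 = 625
Product = 8 * 9 * 625 = 45000

45000


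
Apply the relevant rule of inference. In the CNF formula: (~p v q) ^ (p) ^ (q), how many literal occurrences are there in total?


Counting literals in each clause:
Clause 1: 2 literal(s)
Clause 2: 1 literal(s)
Clause 3: 1 literal(s)
Total = 4

4


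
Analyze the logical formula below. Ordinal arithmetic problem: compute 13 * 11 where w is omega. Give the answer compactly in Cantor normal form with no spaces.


Compute 13 * 11.
Ordinal * is associative and left-distributive over +, but NOT commutative; for finite n>1, n*w = w but w*n stays w*n.
Both finite; ordinal * agrees with natural *: 13 * 11 = 143.
Result = 143

143


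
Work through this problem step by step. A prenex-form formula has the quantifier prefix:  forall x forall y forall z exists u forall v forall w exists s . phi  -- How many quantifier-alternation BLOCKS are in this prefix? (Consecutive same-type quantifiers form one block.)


Quantifier-type sequence: A A A E A A E  (A=forall, E=exists)
Group into maximal same-type runs:
  Ax3 | Ex1 | Ax2 | Ex1
Number of blocks = 4

4


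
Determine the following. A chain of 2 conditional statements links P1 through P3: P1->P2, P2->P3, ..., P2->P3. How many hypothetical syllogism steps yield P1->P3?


With 2 implications in a chain connecting 3 propositions:
P1->P2, P2->P3, ..., P2->P3
Steps needed = (number of implications) - 1 = 2 - 1 = 1

1


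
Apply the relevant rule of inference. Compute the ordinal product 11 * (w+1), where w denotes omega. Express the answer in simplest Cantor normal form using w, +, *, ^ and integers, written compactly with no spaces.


Compute 11 * (w+1).
Ordinal * is associative and left-distributive over +, but NOT commutative; for finite n>1, n*w = w but w*n stays w*n.
By left-distributivity: 11 * (w+1) = 11*w + 11*1 = w + 11 = w+11.
Result = w+11

w+11


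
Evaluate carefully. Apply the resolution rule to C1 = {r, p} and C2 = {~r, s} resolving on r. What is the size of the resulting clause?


Remove r from C1 and ~r from C2.
C1 remainder: {p}
C2 remainder: {s}
Union (resolvent): {p, s}
Resolvent has 2 literal(s).

2


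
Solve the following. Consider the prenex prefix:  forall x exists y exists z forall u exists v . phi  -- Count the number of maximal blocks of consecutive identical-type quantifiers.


Quantifier-type sequence: A E E A E  (A=forall, E=exists)
Group into maximal same-type runs:
  Ax1 | Ex2 | Ax1 | Ex1
Number of blocks = 4

4


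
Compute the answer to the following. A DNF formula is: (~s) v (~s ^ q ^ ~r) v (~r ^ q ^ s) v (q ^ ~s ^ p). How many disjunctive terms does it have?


A DNF formula is a disjunction of terms (conjunctions).
Terms are separated by v.
Counting the disjuncts: 4 terms.

4


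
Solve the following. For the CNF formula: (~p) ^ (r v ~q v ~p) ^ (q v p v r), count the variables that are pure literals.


Check each variable for pure literal status:
p: mixed (not pure)
q: mixed (not pure)
r: pure positive
Pure literal count = 1

1


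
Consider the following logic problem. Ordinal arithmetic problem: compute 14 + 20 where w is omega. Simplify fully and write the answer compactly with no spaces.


Compute 14 + 20.
Ordinal + is associative but NOT commutative; for finite n>0, n + w = w but w + n stays w+n.
Both operands finite; ordinal + agrees with natural +: 14 + 20 = 34.
Result = 34

34


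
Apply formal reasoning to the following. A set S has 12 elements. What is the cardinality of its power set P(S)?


The power set of a set with n elements has 2^n elements.
|P(S)| = 2^12 = 4096

4096


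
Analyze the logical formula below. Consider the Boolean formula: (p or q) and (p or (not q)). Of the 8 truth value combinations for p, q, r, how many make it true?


Evaluate all 8 assignments for p, q, r:
p=0, q=0, r=0: 0
p=0, q=0, r=1: 0
p=0, q=1, r=0: 0
p=0, q=1, r=1: 0
p=1, q=0, r=0: 1
p=1, q=0, r=1: 1
p=1, q=1, r=0: 1
p=1, q=1, r=1: 1
Satisfying count = 4

4


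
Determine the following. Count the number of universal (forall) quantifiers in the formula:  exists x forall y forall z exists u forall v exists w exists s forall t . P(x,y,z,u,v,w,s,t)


Quantifier prefix: exists x forall y forall z exists u forall v exists w exists s forall t
Mark each quantifier type:
  E U U E U E E U
Universal count = 4, Existential count = 4
Asked for universal (forall) quantifiers: 4

4


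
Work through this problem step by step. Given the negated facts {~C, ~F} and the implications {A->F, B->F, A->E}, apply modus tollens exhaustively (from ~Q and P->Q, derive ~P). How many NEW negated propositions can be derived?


Initial negated facts: {~C, ~F}
Apply modus tollens to closure:
  ~F and A->F  =>  ~A
  ~F and B->F  =>  ~B
Final negated: {~A, ~B, ~C, ~F}
New negations: {~A, ~B}
Count = 2

2


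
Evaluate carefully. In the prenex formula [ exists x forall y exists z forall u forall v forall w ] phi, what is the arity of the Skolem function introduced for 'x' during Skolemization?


Quantifier prefix: exists x forall y exists z forall u forall v forall w
'x' is existentially quantified at position 1.
No universal quantifiers precede it.
Skolem function arity = 0 (a Skolem constant)

0


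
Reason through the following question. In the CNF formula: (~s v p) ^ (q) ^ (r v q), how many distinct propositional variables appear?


Identify each variable that appears in the formula.
Variables found: p, q, r, s
Count = 4

4


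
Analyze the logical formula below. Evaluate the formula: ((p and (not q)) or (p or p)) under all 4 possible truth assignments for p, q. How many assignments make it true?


Check all 4 assignments:
p=0, q=0: 0
p=0, q=1: 0
p=1, q=0: 1
p=1, q=1: 1
Count of True = 2

2


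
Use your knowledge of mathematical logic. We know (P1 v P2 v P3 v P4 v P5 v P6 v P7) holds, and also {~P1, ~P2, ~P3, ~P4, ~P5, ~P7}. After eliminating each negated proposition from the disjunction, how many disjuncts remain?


Original disjuncts (7): P1, P2, P3, P4, P5, P6, P7
Negated (eliminate): ~P1, ~P2, ~P3, ~P4, ~P5, ~P7
Remaining disjuncts: P6
Count = 7 - 6 = 1

1


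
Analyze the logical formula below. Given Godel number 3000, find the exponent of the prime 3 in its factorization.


Factorize 3000 by dividing by 3 repeatedly.
Division steps: 3 divides 3000 exactly 1 time(s).
Exponent of 3 = 1

1


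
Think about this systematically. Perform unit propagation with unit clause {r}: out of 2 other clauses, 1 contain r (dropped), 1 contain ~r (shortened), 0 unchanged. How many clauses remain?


Satisfied (removed): 1
Shortened (remain): 1
Unchanged (remain): 0
Remaining = 1 + 0 = 1

1


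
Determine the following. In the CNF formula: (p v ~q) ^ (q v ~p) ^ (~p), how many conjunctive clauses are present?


A CNF formula is a conjunction of clauses.
Clauses are separated by ^.
Counting the conjuncts: 3 clauses.

3


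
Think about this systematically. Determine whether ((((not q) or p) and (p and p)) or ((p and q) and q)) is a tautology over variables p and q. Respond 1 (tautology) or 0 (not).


Check all 4 assignments:
p=0, q=0: 0
p=0, q=1: 0
p=1, q=0: 1
p=1, q=1: 1
Satisfying count = 2/4.
Tautology iff count = 4: no.

0


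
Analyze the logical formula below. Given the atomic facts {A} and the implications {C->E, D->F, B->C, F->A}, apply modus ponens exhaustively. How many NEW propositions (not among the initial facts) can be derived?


Initial facts: {A}
Apply modus ponens to closure:
  (no implication fires)
Final known: {A}
New propositions: {(none)}
Count = 0

0


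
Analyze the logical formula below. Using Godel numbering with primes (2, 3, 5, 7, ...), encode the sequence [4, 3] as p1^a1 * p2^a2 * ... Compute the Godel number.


Encode each element as an exponent of the corresponding prime:
  2^4 = 16
  3^3 = 27
Product = 16 * 27 = 432

432


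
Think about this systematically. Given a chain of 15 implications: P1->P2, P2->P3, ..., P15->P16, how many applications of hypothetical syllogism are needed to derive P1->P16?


With 15 implications in a chain connecting 16 propositions:
P1->P2, P2->P3, ..., P15->P16
Steps needed = (number of implications) - 1 = 15 - 1 = 14

14


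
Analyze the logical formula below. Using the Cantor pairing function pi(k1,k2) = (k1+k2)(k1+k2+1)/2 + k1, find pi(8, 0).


k1 + k2 = 8
(k1+k2)(k1+k2+1)/2 = 8 * 9 / 2 = 36
pi = 36 + 8 = 44

44


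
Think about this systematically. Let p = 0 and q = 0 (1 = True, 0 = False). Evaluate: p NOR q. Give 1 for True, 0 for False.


p = 0, q = 0
Operation: p NOR q
Evaluate: 0 NOR 0 = 1

1


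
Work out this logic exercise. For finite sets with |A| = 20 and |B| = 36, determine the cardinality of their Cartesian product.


The Cartesian product A x B contains all ordered pairs (a, b).
|A x B| = |A| * |B| = 20 * 36 = 720

720


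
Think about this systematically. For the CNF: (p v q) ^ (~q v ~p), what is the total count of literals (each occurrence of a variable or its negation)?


Counting literals in each clause:
Clause 1: 2 literal(s)
Clause 2: 2 literal(s)
Total = 4

4


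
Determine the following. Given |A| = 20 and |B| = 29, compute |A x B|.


The Cartesian product A x B contains all ordered pairs (a, b).
|A x B| = |A| * |B| = 20 * 29 = 580

580


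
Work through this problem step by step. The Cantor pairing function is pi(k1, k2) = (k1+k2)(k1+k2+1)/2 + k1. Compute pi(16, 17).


k1 + k2 = 33
(k1+k2)(k1+k2+1)/2 = 33 * 34 / 2 = 561
pi = 561 + 16 = 577

577


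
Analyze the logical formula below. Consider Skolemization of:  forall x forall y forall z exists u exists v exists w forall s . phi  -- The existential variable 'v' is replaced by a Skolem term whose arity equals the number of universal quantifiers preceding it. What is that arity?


Quantifier prefix: forall x forall y forall z exists u exists v exists w forall s
'v' is existentially quantified at position 5.
Universal variables preceding it: x, y, z
Skolem function arity = 3

3


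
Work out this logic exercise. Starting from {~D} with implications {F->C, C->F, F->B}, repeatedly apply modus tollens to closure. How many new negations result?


Initial negated facts: {~D}
Apply modus tollens to closure:
  (no implication fires)
Final negated: {~D}
New negations: {(none)}
Count = 0

0


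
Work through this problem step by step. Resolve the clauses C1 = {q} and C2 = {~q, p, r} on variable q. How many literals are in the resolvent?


Remove q from C1 and ~q from C2.
C1 remainder: {}
C2 remainder: {p, r}
Union (resolvent): {p, r}
Resolvent has 2 literal(s).

2


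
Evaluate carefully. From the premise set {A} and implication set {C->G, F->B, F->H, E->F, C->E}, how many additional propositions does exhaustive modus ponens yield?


Initial facts: {A}
Apply modus ponens to closure:
  (no implication fires)
Final known: {A}
New propositions: {(none)}
Count = 0

0


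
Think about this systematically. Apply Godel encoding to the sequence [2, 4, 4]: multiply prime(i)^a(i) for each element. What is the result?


Encode each element as an exponent of the corresponding prime:
  2^2 = 4
  3^4 = 81
  5^4 = 625
Product = 4 * 81 * 625 = 202500

202500


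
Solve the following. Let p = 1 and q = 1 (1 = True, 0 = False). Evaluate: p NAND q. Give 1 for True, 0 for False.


p = 1, q = 1
Operation: p NAND q
Evaluate: 1 NAND 1 = 0

0


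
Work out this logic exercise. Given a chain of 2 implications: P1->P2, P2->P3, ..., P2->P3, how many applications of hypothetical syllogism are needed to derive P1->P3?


With 2 implications in a chain connecting 3 propositions:
P1->P2, P2->P3, ..., P2->P3
Steps needed = (number of implications) - 1 = 2 - 1 = 1

1


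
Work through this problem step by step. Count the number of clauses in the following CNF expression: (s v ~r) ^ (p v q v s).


A CNF formula is a conjunction of clauses.
Clauses are separated by ^.
Counting the conjuncts: 2 clauses.

2


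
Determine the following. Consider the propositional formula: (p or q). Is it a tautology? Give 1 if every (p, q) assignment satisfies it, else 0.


Check all 4 assignments:
p=0, q=0: 0
p=0, q=1: 1
p=1, q=0: 1
p=1, q=1: 1
Satisfying count = 3/4.
Tautology iff count = 4: no.

0


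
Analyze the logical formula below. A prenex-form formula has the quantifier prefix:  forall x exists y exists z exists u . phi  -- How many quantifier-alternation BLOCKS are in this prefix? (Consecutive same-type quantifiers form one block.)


Quantifier-type sequence: A E E E  (A=forall, E=exists)
Group into maximal same-type runs:
  Ax1 | Ex3
Number of blocks = 2

2
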